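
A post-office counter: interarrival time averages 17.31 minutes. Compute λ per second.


λ = 1/(interarrival time) in consistent units.
1 second = 0.0166667 min, so λ = 0.0166667/17.31 = 0.0009628 per second

Final: 0.0009628 /sec


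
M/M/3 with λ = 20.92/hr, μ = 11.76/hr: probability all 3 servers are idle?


a = λ/μ = 20.92/11.76 = 1.7789; ρ = a/c = 0.5930
Σ_{k=0}^{2} a^k/k! (terms k=0..2) = 1.00000 + 1.77891 + 1.58226 = 4.36117
Tail: a^3/(3!(1−ρ)) = 5.62941/(6·0.4070) = 2.30508
P₀ = 1/(4.36117 + 2.30508) = 1/6.66625 = 0.150009

Final: 0.150009


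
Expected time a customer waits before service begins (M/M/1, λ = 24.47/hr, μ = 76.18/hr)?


ρ = 24.47/76.18 = 0.3212
Wq = ρ/(μ−λ) = 0.3212/(76.18 − 24.47) = 0.3212/51.71 = 0.006212 hr

Final: 0.006212 hr


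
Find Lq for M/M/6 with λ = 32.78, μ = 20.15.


a = λ/μ = 1.6268; ρ = a/6 = 0.2711
P₀ = 0.196476
Lq = P₀·a^c·ρ / (c!·(1−ρ)²) = 0.196476·18.53546·0.2711/(720·0.53125)
= 0.002581

Final: 0.002581


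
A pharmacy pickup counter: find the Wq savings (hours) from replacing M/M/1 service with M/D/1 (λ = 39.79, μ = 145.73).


ρ = 39.79/145.73 = 0.2730
Wq(M/M/1) = ρ/(μ−λ) = 0.2730/105.94 = 0.002577 hr
Wq(M/D/1) = ρ/(2(μ−λ)) = 0.001289 hr
Savings = 0.002577 − 0.001289 = 0.001289 hr

Final: 0.001289 hr


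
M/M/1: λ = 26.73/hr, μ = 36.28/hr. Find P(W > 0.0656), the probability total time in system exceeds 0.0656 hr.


W ~ Exponential(μ−λ) for M/M/1.
μ − λ = 36.28 − 26.73 = 9.5500
P(W > t) = e^{−(μ−λ)t} = e^{−0.6265} = 0.534470

Final: 0.534470


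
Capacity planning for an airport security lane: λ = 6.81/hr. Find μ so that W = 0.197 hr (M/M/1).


W = 1/(μ−λ) ⇒ μ − λ = 1/W = 1/0.197 = 5.0761
μ = λ + 1/W = 6.81 + 5.0761 = 11.8861 per hr

Final: 11.8861 /hr


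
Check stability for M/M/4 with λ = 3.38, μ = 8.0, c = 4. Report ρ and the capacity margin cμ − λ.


Total capacity cμ = 4·8.0 = 32.00/hr
ρ = λ/(cμ) = 3.38/32.00 = 0.1056
Stable ⇔ ρ < 1: YES
Spare capacity = cμ − λ = 32.00 − 3.38 = 28.62/hr

Final: ρ = 0.1056; stable; margin = 28.62/hr


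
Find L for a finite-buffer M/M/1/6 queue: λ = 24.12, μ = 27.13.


ρ = 24.12/27.13 = 0.8891
L = ρ[1 − (K+1)ρ^K + Kρ^(K+1)] / [(1−ρ)(1−ρ^(K+1))]
Numerator: 0.8891·(1 − 7·0.493816 + 6·0.439028) = 0.157770
Denominator: (0.1109)·(0.560972) = 0.062238
L = 0.157770/0.062238 = 2.5349

Final: 2.5349


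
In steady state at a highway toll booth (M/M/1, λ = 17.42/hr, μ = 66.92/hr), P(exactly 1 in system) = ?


ρ = 17.42/66.92 = 0.2603
P_n = (1−ρ)·ρ^n = (1 − 0.2603)·0.2603^1 = 0.7397·0.260311 = 0.192549

Final: 0.192549


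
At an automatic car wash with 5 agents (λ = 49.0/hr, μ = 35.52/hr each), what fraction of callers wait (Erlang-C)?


a = λ/μ = 1.3795; ρ = a/5 = 0.2759
P₀ = 0.251449 (from M/M/c formula)
C(c,a) = [a^c/(c!(1−ρ))]·P₀ = [4.99592/(120·0.7241)]·0.251449
= 0.05750·0.251449 = 0.014457

Final: 0.014457


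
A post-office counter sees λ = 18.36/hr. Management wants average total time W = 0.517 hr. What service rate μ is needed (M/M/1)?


W = 1/(μ−λ) ⇒ μ − λ = 1/W = 1/0.517 = 1.9342
μ = λ + 1/W = 18.36 + 1.9342 = 20.2942 per hr

Final: 20.2942 /hr


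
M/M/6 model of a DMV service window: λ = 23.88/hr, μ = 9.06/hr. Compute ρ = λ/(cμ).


ρ = λ/(cμ) = 23.88/(6·9.06) = 23.88/54.36 = 0.4393

Final: 0.4393


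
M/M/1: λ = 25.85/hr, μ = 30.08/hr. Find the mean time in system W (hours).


W = 1/(μ−λ) = 1/(30.08 − 25.85) = 1/4.23 = 0.2364 hr

Final: 0.2364 hr


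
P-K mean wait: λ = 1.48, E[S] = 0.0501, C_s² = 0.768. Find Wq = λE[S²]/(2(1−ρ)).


ρ = λ·E[S] = 1.48·0.0501 = 0.07415
E[S²] = E[S]²(1+C_s²) = 0.0501²·(1+0.768) = 0.004438
Wq = λ·E[S²]/(2(1−ρ)) = 1.48·0.004438/(2·0.9259) = 0.003547 hr

Final: 0.003547 hr


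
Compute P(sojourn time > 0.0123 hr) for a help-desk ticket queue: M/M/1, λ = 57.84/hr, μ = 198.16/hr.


W ~ Exponential(μ−λ) for M/M/1.
μ − λ = 198.16 − 57.84 = 140.3200
P(W > t) = e^{−(μ−λ)t} = e^{−1.7259} = 0.178006

Final: 0.178006


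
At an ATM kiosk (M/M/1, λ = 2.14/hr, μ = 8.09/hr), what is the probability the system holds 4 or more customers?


ρ = 2.14/8.09 = 0.2645
P(N ≥ n) = ρ^n = 0.2645^4 = 0.004896

Final: 0.004896


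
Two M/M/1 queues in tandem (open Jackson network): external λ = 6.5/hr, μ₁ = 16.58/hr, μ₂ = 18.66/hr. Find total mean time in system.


Each node sees arrival rate λ = 6.5/hr (tandem ⇒ throughput preserved).
W₁ = 1/(μ₁−λ) = 1/(16.58−6.5) = 0.09921 hr
W₂ = 1/(μ₂−λ) = 1/(18.66−6.5) = 0.08224 hr
W_total = W₁ + W₂ = 0.09921 + 0.08224 = 0.18144 hr

Final: 0.18144 hr


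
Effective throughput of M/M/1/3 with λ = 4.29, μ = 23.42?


ρ = 0.1832; P_K = (1−ρ)ρ^3/(1−ρ^4) = 0.005026
λ_eff = λ(1 − P_K) = 4.29·(1 − 0.005026) = 4.29·0.994974 = 4.2684 /hr

Final: 4.2684 /hr


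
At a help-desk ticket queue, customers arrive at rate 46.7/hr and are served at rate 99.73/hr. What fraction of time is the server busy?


ρ = λ/μ = 46.7/99.73 = 0.4683

Final: 0.4683


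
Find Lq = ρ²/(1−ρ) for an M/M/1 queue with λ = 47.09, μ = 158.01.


ρ = 47.09/158.01 = 0.2980
Lq = ρ²/(1−ρ) = 0.08882/0.7020 = 0.1265

Final: 0.1265


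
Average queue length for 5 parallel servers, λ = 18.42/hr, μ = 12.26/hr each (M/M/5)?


a = λ/μ = 1.5024; ρ = a/5 = 0.3005
P₀ = 0.222227
Lq = P₀·a^c·ρ / (c!·(1−ρ)²) = 0.222227·7.65589·0.3005/(120·0.48932)
= 0.008707

Final: 0.008707


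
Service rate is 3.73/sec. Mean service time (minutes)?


Mean service time = 1/μ = 1/3.73 second = 0.26810 second
In minutes: 0.26810 × 0.0166667 = 0.004468 min

Final: 0.004468 min


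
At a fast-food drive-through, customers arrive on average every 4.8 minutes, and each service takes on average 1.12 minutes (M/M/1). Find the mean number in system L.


λ = 60/4.8 = 12.5000 /hr
μ = 60/1.12 = 53.5714 /hr
ρ = λ/μ = 12.5000/53.5714 = 0.2333
L = ρ/(1−ρ) = 0.2333/0.7667 = 0.3043

Final: 0.3043


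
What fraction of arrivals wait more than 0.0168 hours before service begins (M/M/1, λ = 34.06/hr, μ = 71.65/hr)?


ρ = 34.06/71.65 = 0.4754
P(Wq > t) = ρ·e^{−(μ−λ)t} = 0.4754·e^{−0.6315}
= 0.4754·0.531787 = 0.252794

Final: 0.252794


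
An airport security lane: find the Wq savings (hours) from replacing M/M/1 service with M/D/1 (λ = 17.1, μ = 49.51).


ρ = 17.1/49.51 = 0.3454
Wq(M/M/1) = ρ/(μ−λ) = 0.3454/32.41 = 0.01066 hr
Wq(M/D/1) = ρ/(2(μ−λ)) = 0.005328 hr
Savings = 0.01066 − 0.005328 = 0.005328 hr

Final: 0.005328 hr


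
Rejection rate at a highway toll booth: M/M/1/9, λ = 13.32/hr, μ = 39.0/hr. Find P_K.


ρ = λ/μ = 13.32/39.0 = 0.3415
P_K = (1−ρ)ρ^K/(1−ρ^(K+1)) = (0.6585·0.00006323)/(1 − 0.00002160)
= 0.00004164/0.999978 = 0.00004164

Final: 0.00004164


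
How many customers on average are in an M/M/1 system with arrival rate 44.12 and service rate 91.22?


ρ = λ/μ = 44.12/91.22 = 0.4837
L = ρ/(1−ρ) = 0.4837/(1 − 0.4837) = 0.4837/0.5163 = 0.9367

Final: 0.9367


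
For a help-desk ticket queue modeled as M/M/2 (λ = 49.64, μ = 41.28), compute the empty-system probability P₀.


a = λ/μ = 49.64/41.28 = 1.2025; ρ = a/c = 0.6013
Σ_{k=0}^{1} a^k/k! (terms k=0..1) = 1.00000 + 1.20252 = 2.20252
Tail: a^2/(2!(1−ρ)) = 1.44605/(2·0.3987) = 1.81328
P₀ = 1/(2.20252 + 1.81328) = 1/4.01580 = 0.249017

Final: 0.249017


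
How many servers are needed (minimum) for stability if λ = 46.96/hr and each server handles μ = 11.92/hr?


Stability requires cμ > λ ⇔ c > λ/μ.
λ/μ = 46.96/11.92 = 3.9396
Minimum integer c = ⌊3.9396⌋ + 1 = 4
Check: 4·11.92 = 47.68 > 46.96, while 3·11.92 = 35.76 ≤ 46.96

Final: 4 servers


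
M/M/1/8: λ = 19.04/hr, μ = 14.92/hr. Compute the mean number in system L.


ρ = 19.04/14.92 = 1.2761
L = ρ[1 − (K+1)ρ^K + Kρ^(K+1)] / [(1−ρ)(1−ρ^(K+1))]
Numerator: 1.2761·(1 − 9·7.033718 + 8·8.976005) = 12.129164
Denominator: (-0.2761)·(-7.976005) = 2.202489
L = 12.129164/2.202489 = 5.5070

Final: 5.5070


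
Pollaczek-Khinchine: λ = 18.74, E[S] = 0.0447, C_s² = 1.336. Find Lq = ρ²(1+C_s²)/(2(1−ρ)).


ρ = λ·E[S] = 18.74·0.0447 = 0.8377
Lq = ρ²(1+C_s²)/(2(1−ρ)) = 0.7017·(1+1.336)/(2·0.1623)
= 0.7017·2.3360/0.3246 = 5.04917

Final: 5.04917


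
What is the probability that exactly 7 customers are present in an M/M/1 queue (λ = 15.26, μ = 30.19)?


ρ = 15.26/30.19 = 0.5055
P_n = (1−ρ)·ρ^n = (1 − 0.5055)·0.5055^7 = 0.4945·0.008430 = 0.004169

Final: 0.004169


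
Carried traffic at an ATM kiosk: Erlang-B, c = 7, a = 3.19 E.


B(7,3.19) = 0.027922 (Erlang-B)
Carried load = a(1 − B) = 3.19·(1 − 0.027922) = 3.19·0.972078 = 3.1009 E

Final: 3.1009 Erlangs


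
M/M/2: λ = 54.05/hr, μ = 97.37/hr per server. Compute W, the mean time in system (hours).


a = 0.5551; ρ = 0.2775; P₀ = 0.565497
Lq = P₀·a^c·ρ/(c!(1−ρ)²) = 0.04633
Wq = Lq/λ = 0.04633/54.05 = 0.0008572 hr
W = Wq + 1/μ = 0.0008572 + 0.01027 = 0.01113 hr

Final: 0.01113 hr


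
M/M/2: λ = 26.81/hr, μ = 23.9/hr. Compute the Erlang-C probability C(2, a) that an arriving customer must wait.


a = λ/μ = 1.1218; ρ = a/2 = 0.5609
P₀ = 0.281330 (from M/M/c formula)
C(c,a) = [a^c/(c!(1−ρ))]·P₀ = [1.25834/(2·0.4391)]·0.281330
= 1.43279·0.281330 = 0.403087

Final: 0.403087


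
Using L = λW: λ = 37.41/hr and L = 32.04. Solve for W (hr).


W = L/λ = 32.04/37.41 = 0.8565 hr

Final: 0.8565 hr


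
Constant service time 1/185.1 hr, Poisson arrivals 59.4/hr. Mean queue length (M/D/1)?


ρ = 59.4/185.1 = 0.3209
M/D/1: Lq = ρ²/(2(1−ρ)) = 0.1030/(2·0.6791) = 0.07582

Final: 0.07582


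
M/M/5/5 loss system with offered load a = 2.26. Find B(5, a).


B(c,a) = (a^c/c!) / Σ_{k=0}^{c} a^k/k!
a^5/5! = 0.491316
Σ terms (k=0..5): 1.00000 + 2.26000 + 2.55380 + 1.92386 + 1.08698 + 0.49132 = 9.315961
B = 0.491316/9.315961 = 0.052739

Final: 0.052739


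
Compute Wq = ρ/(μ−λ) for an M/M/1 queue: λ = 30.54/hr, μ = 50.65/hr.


ρ = 30.54/50.65 = 0.6030
Wq = ρ/(μ−λ) = 0.6030/(50.65 − 30.54) = 0.6030/20.11 = 0.02998 hr

Final: 0.02998 hr


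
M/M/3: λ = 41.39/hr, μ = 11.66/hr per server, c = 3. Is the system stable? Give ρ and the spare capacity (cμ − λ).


Total capacity cμ = 3·11.66 = 34.98/hr
ρ = λ/(cμ) = 41.39/34.98 = 1.1832
Stable ⇔ ρ < 1: NO
Spare capacity = cμ − λ = 34.98 − 41.39 = -6.41/hr

Final: ρ = 1.1832; unstable; margin = -6.41/hr


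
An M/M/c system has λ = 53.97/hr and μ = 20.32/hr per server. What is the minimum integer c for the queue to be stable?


Stability requires cμ > λ ⇔ c > λ/μ.
λ/μ = 53.97/20.32 = 2.6560
Minimum integer c = ⌊2.6560⌋ + 1 = 3
Check: 3·20.32 = 60.96 > 53.97, while 2·20.32 = 40.64 ≤ 53.97

Final: 3 servers


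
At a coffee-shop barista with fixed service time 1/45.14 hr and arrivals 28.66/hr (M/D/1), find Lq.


ρ = 28.66/45.14 = 0.6349
M/D/1: Lq = ρ²/(2(1−ρ)) = 0.4031/(2·0.3651) = 0.55208

Final: 0.55208


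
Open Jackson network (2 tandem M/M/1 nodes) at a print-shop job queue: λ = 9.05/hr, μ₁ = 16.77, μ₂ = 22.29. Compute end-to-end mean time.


Each node sees arrival rate λ = 9.05/hr (tandem ⇒ throughput preserved).
W₁ = 1/(μ₁−λ) = 1/(16.77−9.05) = 0.12953 hr
W₂ = 1/(μ₂−λ) = 1/(22.29−9.05) = 0.07553 hr
W_total = W₁ + W₂ = 0.12953 + 0.07553 = 0.20506 hr

Final: 0.20506 hr


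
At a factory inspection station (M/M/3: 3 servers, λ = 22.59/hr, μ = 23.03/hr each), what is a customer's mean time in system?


a = 0.9809; ρ = 0.3270; P₀ = 0.370964
Lq = P₀·a^c·ρ/(c!(1−ρ)²) = 0.04212
Wq = Lq/λ = 0.04212/22.59 = 0.001864 hr
W = Wq + 1/μ = 0.001864 + 0.04342 = 0.04529 hr

Final: 0.04529 hr


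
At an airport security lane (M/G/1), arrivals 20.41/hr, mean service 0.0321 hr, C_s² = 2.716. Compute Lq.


ρ = λ·E[S] = 20.41·0.0321 = 0.6552
Lq = ρ²(1+C_s²)/(2(1−ρ)) = 0.4292·(1+2.716)/(2·0.3448)
= 0.4292·3.7160/0.6897 = 2.31273

Final: 2.31273


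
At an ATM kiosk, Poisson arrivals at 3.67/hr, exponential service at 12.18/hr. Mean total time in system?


W = 1/(μ−λ) = 1/(12.18 − 3.67) = 1/8.51 = 0.1175 hr

Final: 0.1175 hr


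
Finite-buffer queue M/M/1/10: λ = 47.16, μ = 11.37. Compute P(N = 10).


ρ = λ/μ = 47.16/11.37 = 4.1478
P_K = (1−ρ)ρ^K/(1−ρ^(K+1)) = (-3.1478·1507069.627207)/(1 − 6250958.981448)
= -4743889.354241/-6250957.981448 = 0.758906

Final: 0.758906


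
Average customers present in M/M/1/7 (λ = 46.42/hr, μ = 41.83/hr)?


ρ = 46.42/41.83 = 1.1097
L = ρ[1 − (K+1)ρ^K + Kρ^(K+1)] / [(1−ρ)(1−ρ^(K+1))]
Numerator: 1.1097·(1 − 8·2.072626 + 7·2.300055) = 0.576368
Denominator: (-0.1097)·(-1.300055) = 0.142655
L = 0.576368/0.142655 = 4.0403

Final: 4.0403


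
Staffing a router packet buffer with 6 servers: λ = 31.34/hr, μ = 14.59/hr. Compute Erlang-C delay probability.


a = λ/μ = 2.1480; ρ = a/6 = 0.3580
P₀ = 0.116446 (from M/M/c formula)
C(c,a) = [a^c/(c!(1−ρ))]·P₀ = [98.23408/(720·0.6420)]·0.116446
= 0.21252·0.116446 = 0.024747

Final: 0.024747


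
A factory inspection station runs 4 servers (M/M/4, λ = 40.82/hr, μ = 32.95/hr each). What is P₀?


a = λ/μ = 40.82/32.95 = 1.2388; ρ = a/c = 0.3097
Σ_{k=0}^{3} a^k/k! (terms k=0..3) = 1.00000 + 1.23885 + 0.76737 + 0.31688 = 3.32310
Tail: a^4/(4!(1−ρ)) = 2.35543/(24·0.6903) = 0.14218
P₀ = 1/(3.32310 + 0.14218) = 1/3.46528 = 0.288577

Final: 0.288577


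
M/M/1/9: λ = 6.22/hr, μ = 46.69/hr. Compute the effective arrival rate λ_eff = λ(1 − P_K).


ρ = 0.1332; P_K = (1−ρ)ρ^9/(1−ρ^10) = 0.00000001146
λ_eff = λ(1 − P_K) = 6.22·(1 − 0.00000001146) = 6.22·1.000000 = 6.2200 /hr

Final: 6.2200 /hr


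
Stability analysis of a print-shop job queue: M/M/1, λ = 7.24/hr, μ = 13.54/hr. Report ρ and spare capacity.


Total capacity cμ = 1·13.54 = 13.54/hr
ρ = λ/(cμ) = 7.24/13.54 = 0.5347
Stable ⇔ ρ < 1: YES
Spare capacity = cμ − λ = 13.54 − 7.24 = 6.30/hr

Final: ρ = 0.5347; stable; margin = 6.30/hr


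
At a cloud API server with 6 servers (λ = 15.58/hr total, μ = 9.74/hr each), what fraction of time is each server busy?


ρ = λ/(cμ) = 15.58/(6·9.74) = 15.58/58.44 = 0.2666

Final: 0.2666


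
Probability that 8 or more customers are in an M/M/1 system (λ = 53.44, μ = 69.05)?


ρ = 53.44/69.05 = 0.7739
P(N ≥ n) = ρ^n = 0.7739^8 = 0.128713

Final: 0.128713


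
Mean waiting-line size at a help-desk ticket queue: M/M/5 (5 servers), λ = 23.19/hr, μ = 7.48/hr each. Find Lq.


a = λ/μ = 3.1003; ρ = a/5 = 0.6201
P₀ = 0.041660
Lq = P₀·a^c·ρ / (c!·(1−ρ)²) = 0.041660·286.41500·0.6201/(120·0.14436)
= 0.42709

Final: 0.42709


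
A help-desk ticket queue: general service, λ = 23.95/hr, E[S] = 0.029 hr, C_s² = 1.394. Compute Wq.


ρ = λ·E[S] = 23.95·0.029 = 0.6946
E[S²] = E[S]²(1+C_s²) = 0.029²·(1+1.394) = 0.002013
Wq = λ·E[S²]/(2(1−ρ)) = 23.95·0.002013/(2·0.3054) = 0.07893 hr

Final: 0.07893 hr


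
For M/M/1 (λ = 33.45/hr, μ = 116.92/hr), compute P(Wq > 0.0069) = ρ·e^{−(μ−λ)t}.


ρ = 33.45/116.92 = 0.2861
P(Wq > t) = ρ·e^{−(μ−λ)t} = 0.2861·e^{−0.5759}
= 0.2861·0.562174 = 0.160834

Final: 0.160834


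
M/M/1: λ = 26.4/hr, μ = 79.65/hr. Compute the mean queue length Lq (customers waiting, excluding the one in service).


ρ = 26.4/79.65 = 0.3315
Lq = ρ²/(1−ρ) = 0.1099/0.6685 = 0.1643

Final: 0.1643


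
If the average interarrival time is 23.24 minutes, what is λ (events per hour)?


λ = 1/(interarrival time) in consistent units.
1 hour = 60 min, so λ = 60/23.24 = 2.5818 per hour

Final: 2.5818 /hr


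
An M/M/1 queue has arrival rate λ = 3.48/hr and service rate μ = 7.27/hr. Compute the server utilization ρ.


ρ = λ/μ = 3.48/7.27 = 0.4787

Final: 0.4787


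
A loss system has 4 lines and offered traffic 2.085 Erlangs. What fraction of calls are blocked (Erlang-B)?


B(c,a) = (a^c/c!) / Σ_{k=0}^{c} a^k/k!
a^4/4! = 0.787432
Σ terms (k=0..4): 1.00000 + 2.08500 + 2.17361 + 1.51066 + 0.78743 = 7.556705
B = 0.787432/7.556705 = 0.104203

Final: 0.104203


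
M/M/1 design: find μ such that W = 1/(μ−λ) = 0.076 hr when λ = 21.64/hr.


W = 1/(μ−λ) ⇒ μ − λ = 1/W = 1/0.076 = 13.1579
μ = λ + 1/W = 21.64 + 13.1579 = 34.7979 per hr

Final: 34.7979 /hr


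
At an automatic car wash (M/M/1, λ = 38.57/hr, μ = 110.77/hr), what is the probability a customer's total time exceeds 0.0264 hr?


W ~ Exponential(μ−λ) for M/M/1.
μ − λ = 110.77 − 38.57 = 72.2000
P(W > t) = e^{−(μ−λ)t} = e^{−1.9061} = 0.148662

Final: 0.148662


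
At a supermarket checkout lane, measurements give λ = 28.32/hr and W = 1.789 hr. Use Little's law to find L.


L = λW = 28.32·1.789 = 50.6645

Final: 50.6645


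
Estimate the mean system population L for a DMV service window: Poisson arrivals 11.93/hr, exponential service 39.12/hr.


ρ = λ/μ = 11.93/39.12 = 0.3050
L = ρ/(1−ρ) = 0.3050/(1 − 0.3050) = 0.3050/0.6950 = 0.4388

Final: 0.4388


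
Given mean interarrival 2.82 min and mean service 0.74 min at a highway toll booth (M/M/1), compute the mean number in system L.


λ = 60/2.82 = 21.2766 /hr
μ = 60/0.74 = 81.0811 /hr
ρ = λ/μ = 21.2766/81.0811 = 0.2624
L = ρ/(1−ρ) = 0.2624/0.7376 = 0.3558

Final: 0.3558


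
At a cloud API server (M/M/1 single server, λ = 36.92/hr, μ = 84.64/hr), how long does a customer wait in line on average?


ρ = 36.92/84.64 = 0.4362
Wq = ρ/(μ−λ) = 0.4362/(84.64 − 36.92) = 0.4362/47.72 = 0.009141 hr

Final: 0.009141 hr


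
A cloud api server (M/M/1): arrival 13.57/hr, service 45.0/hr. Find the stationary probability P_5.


ρ = 13.57/45.0 = 0.3016
P_n = (1−ρ)·ρ^n = (1 − 0.3016)·0.3016^5 = 0.6984·0.002494 = 0.001742

Final: 0.001742


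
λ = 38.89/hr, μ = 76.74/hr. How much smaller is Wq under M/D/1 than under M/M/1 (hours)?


ρ = 38.89/76.74 = 0.5068
Wq(M/M/1) = ρ/(μ−λ) = 0.5068/37.85 = 0.01339 hr
Wq(M/D/1) = ρ/(2(μ−λ)) = 0.006695 hr
Savings = 0.01339 − 0.006695 = 0.006695 hr

Final: 0.006695 hr


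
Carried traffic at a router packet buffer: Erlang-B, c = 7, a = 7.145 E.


B(7,7.145) = 0.257802 (Erlang-B)
Carried load = a(1 − B) = 7.145·(1 − 0.257802) = 7.145·0.742198 = 5.3030 E

Final: 5.3030 Erlangs


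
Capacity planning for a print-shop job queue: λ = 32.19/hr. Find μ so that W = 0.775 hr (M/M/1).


W = 1/(μ−λ) ⇒ μ − λ = 1/W = 1/0.775 = 1.2903
μ = λ + 1/W = 32.19 + 1.2903 = 33.4803 per hr

Final: 33.4803 /hr


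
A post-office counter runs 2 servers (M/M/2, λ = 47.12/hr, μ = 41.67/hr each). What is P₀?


a = λ/μ = 47.12/41.67 = 1.1308; ρ = a/c = 0.5654
Σ_{k=0}^{1} a^k/k! (terms k=0..1) = 1.00000 + 1.13079 = 2.13079
Tail: a^2/(2!(1−ρ)) = 1.27868/(2·0.4346) = 1.47109
P₀ = 1/(2.13079 + 1.47109) = 1/3.60188 = 0.277633

Final: 0.277633


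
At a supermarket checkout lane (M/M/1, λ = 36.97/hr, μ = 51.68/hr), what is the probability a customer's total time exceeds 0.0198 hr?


W ~ Exponential(μ−λ) for M/M/1.
μ − λ = 51.68 − 36.97 = 14.7100
P(W > t) = e^{−(μ−λ)t} = e^{−0.2913} = 0.747323

Final: 0.747323


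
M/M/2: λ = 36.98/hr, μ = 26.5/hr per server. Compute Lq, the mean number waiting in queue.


a = λ/μ = 1.3955; ρ = a/2 = 0.6977
P₀ = 0.178040
Lq = P₀·a^c·ρ / (c!·(1−ρ)²) = 0.178040·1.94734·0.6977/(2·0.09136)
= 1.32387

Final: 1.32387


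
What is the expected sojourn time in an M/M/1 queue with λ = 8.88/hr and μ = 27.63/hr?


W = 1/(μ−λ) = 1/(27.63 − 8.88) = 1/18.75 = 0.05333 hr

Final: 0.05333 hr


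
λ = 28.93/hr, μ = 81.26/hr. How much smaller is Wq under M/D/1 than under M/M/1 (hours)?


ρ = 28.93/81.26 = 0.3560
Wq(M/M/1) = ρ/(μ−λ) = 0.3560/52.33 = 0.006803 hr
Wq(M/D/1) = ρ/(2(μ−λ)) = 0.003402 hr
Savings = 0.006803 − 0.003402 = 0.003402 hr

Final: 0.003402 hr


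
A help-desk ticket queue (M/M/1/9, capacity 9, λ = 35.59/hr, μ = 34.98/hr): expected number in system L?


ρ = 35.59/34.98 = 1.0174
L = ρ[1 − (K+1)ρ^K + Kρ^(K+1)] / [(1−ρ)(1−ρ^(K+1))]
Numerator: 1.0174·(1 − 10·1.168352 + 9·1.188726) = 0.015279
Denominator: (-0.01744)·(-0.188726) = 0.003291
L = 0.015279/0.003291 = 4.6426

Final: 4.6426


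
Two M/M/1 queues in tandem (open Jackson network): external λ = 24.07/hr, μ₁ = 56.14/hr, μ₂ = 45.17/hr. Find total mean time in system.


Each node sees arrival rate λ = 24.07/hr (tandem ⇒ throughput preserved).
W₁ = 1/(μ₁−λ) = 1/(56.14−24.07) = 0.03118 hr
W₂ = 1/(μ₂−λ) = 1/(45.17−24.07) = 0.04739 hr
W_total = W₁ + W₂ = 0.03118 + 0.04739 = 0.07858 hr

Final: 0.07858 hr


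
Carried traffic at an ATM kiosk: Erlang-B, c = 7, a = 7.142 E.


B(7,7.142) = 0.257618 (Erlang-B)
Carried load = a(1 − B) = 7.142·(1 − 0.257618) = 7.142·0.742382 = 5.3021 E

Final: 5.3021 Erlangs


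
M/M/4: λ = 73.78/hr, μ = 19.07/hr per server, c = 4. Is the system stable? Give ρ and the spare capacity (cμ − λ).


Total capacity cμ = 4·19.07 = 76.28/hr
ρ = λ/(cμ) = 73.78/76.28 = 0.9672
Stable ⇔ ρ < 1: YES
Spare capacity = cμ − λ = 76.28 − 73.78 = 2.50/hr

Final: ρ = 0.9672; stable; margin = 2.50/hr


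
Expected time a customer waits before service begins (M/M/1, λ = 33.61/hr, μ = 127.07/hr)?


ρ = 33.61/127.07 = 0.2645
Wq = ρ/(μ−λ) = 0.2645/(127.07 − 33.61) = 0.2645/93.46 = 0.002830 hr

Final: 0.002830 hr


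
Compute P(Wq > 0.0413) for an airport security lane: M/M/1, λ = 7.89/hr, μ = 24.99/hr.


ρ = 7.89/24.99 = 0.3157
P(Wq > t) = ρ·e^{−(μ−λ)t} = 0.3157·e^{−0.7062}
= 0.3157·0.493501 = 0.155811

Final: 0.155811


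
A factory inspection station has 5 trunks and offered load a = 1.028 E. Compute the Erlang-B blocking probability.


B(c,a) = (a^c/c!) / Σ_{k=0}^{c} a^k/k!
a^5/5! = 0.009567
Σ terms (k=0..5): 1.00000 + 1.02800 + 0.52839 + 0.18106 + 0.04653 + 0.009567 = 2.793555
B = 0.009567/2.793555 = 0.003425

Final: 0.003425


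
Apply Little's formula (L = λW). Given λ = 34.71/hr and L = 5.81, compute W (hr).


W = L/λ = 5.81/34.71 = 0.1674 hr

Final: 0.1674 hr


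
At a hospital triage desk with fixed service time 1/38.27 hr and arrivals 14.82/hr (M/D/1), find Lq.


ρ = 14.82/38.27 = 0.3872
M/D/1: Lq = ρ²/(2(1−ρ)) = 0.1500/(2·0.6128) = 0.12237

Final: 0.12237


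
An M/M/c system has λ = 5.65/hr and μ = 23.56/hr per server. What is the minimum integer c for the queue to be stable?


Stability requires cμ > λ ⇔ c > λ/μ.
λ/μ = 5.65/23.56 = 0.2398
Minimum integer c = ⌊0.2398⌋ + 1 = 1
Check: 1·23.56 = 23.56 > 5.65, while 0·23.56 = 0.00 ≤ 5.65

Final: 1 servers


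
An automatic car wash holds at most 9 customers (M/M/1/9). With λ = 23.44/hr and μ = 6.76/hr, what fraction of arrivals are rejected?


ρ = λ/μ = 23.44/6.76 = 3.4675
P_K = (1−ρ)ρ^K/(1−ρ^(K+1)) = (-2.4675·72459.978801)/(1 − 251251.760812)
= -178791.782012/-251250.760812 = 0.711607

Final: 0.711607


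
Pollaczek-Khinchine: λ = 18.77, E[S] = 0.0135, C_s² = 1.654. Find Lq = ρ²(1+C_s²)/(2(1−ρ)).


ρ = λ·E[S] = 18.77·0.0135 = 0.2534
Lq = ρ²(1+C_s²)/(2(1−ρ)) = 0.06421·(1+1.654)/(2·0.7466)
= 0.06421·2.6540/1.4932 = 0.11412

Final: 0.11412


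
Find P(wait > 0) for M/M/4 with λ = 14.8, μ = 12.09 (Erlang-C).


a = λ/μ = 1.2242; ρ = a/4 = 0.3060
P₀ = 0.292911 (from M/M/c formula)
C(c,a) = [a^c/(c!(1−ρ))]·P₀ = [2.24565/(24·0.6940)]·0.292911
= 0.13483·0.292911 = 0.039494

Final: 0.039494


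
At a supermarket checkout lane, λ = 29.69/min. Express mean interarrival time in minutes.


Mean interarrival time = 1/λ = 1/29.69 minute = 0.03368 minute
In minutes: 0.03368 × 1 = 0.03368 min

Final: 0.03368 min


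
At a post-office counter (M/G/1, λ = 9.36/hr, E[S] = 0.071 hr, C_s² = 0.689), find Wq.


ρ = λ·E[S] = 9.36·0.071 = 0.6646
E[S²] = E[S]²(1+C_s²) = 0.071²·(1+0.689) = 0.008514
Wq = λ·E[S²]/(2(1−ρ)) = 9.36·0.008514/(2·0.3354) = 0.11879 hr

Final: 0.11879 hr


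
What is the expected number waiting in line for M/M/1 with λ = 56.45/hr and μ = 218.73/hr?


ρ = 56.45/218.73 = 0.2581
Lq = ρ²/(1−ρ) = 0.06661/0.7419 = 0.08977

Final: 0.08977


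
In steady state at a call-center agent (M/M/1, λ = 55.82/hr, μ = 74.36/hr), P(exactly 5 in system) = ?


ρ = 55.82/74.36 = 0.7507
P_n = (1−ρ)·ρ^n = (1 − 0.7507)·0.7507^5 = 0.2493·0.238370 = 0.059432

Final: 0.059432


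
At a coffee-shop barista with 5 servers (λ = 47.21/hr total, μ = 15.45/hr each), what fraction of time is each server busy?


ρ = λ/(cμ) = 47.21/(5·15.45) = 47.21/77.25 = 0.6111

Final: 0.6111


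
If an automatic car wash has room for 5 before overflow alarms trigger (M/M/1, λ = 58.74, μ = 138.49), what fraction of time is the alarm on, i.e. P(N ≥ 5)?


ρ = 58.74/138.49 = 0.4241
P(N ≥ n) = ρ^n = 0.4241^5 = 0.013727

Final: 0.013727


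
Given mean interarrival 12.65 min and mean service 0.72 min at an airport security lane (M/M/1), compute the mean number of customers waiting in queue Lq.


λ = 60/12.65 = 4.7431 /hr
μ = 60/0.72 = 83.3333 /hr
ρ = λ/μ = 4.7431/83.3333 = 0.05692
Lq = ρ²/(1−ρ) = 0.003240/0.9431 = 0.003435

Final: 0.003435


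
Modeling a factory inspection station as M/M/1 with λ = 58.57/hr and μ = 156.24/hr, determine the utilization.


ρ = λ/μ = 58.57/156.24 = 0.3749

Final: 0.3749


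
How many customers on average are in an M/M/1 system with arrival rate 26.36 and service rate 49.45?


ρ = λ/μ = 26.36/49.45 = 0.5331
L = ρ/(1−ρ) = 0.5331/(1 − 0.5331) = 0.5331/0.4669 = 1.1416

Final: 1.1416


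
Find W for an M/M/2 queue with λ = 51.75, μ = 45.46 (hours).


a = 1.1384; ρ = 0.5692; P₀ = 0.274550
Lq = P₀·a^c·ρ/(c!(1−ρ)²) = 0.54553
Wq = Lq/λ = 0.54553/51.75 = 0.01054 hr
W = Wq + 1/μ = 0.01054 + 0.02200 = 0.03254 hr

Final: 0.03254 hr


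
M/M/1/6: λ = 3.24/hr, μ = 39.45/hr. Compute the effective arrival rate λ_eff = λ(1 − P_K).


ρ = 0.08213; P_K = (1−ρ)ρ^6/(1−ρ^7) = 0.0000002817
λ_eff = λ(1 − P_K) = 3.24·(1 − 0.0000002817) = 3.24·1.000000 = 3.2400 /hr

Final: 3.2400 /hr


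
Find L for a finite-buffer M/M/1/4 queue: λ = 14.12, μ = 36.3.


ρ = 14.12/36.3 = 0.3890
L = ρ[1 − (K+1)ρ^K + Kρ^(K+1)] / [(1−ρ)(1−ρ^(K+1))]
Numerator: 0.3890·(1 − 5·0.022894 + 4·0.008905) = 0.358311
Denominator: (0.6110)·(0.991095) = 0.605578
L = 0.358311/0.605578 = 0.5917

Final: 0.5917


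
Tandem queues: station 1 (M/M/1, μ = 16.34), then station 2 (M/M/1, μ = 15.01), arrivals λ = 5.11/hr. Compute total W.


Each node sees arrival rate λ = 5.11/hr (tandem ⇒ throughput preserved).
W₁ = 1/(μ₁−λ) = 1/(16.34−5.11) = 0.08905 hr
W₂ = 1/(μ₂−λ) = 1/(15.01−5.11) = 0.10101 hr
W_total = W₁ + W₂ = 0.08905 + 0.10101 = 0.19006 hr

Final: 0.19006 hr


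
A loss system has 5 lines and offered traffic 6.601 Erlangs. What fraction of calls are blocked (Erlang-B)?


B(c,a) = (a^c/c!) / Σ_{k=0}^{c} a^k/k!
a^5/5! = 104.440133
Σ terms (k=0..5): 1.00000 + 6.60100 + 21.78660 + 47.93778 + 79.10933 + 104.44013 = 260.874844
B = 104.440133/260.874844 = 0.400346

Final: 0.400346


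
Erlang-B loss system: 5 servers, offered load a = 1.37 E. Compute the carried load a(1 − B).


B(5,1.37) = 0.010249 (Erlang-B)
Carried load = a(1 − B) = 1.37·(1 − 0.010249) = 1.37·0.989751 = 1.3560 E

Final: 1.3560 Erlangs


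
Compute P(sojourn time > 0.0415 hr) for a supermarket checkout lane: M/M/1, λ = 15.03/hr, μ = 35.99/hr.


W ~ Exponential(μ−λ) for M/M/1.
μ − λ = 35.99 − 15.03 = 20.9600
P(W > t) = e^{−(μ−λ)t} = e^{−0.8698} = 0.419019

Final: 0.419019


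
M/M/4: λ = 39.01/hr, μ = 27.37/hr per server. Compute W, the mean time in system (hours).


a = 1.4253; ρ = 0.3563; P₀ = 0.238624
Lq = P₀·a^c·ρ/(c!(1−ρ)²) = 0.03529
Wq = Lq/λ = 0.03529/39.01 = 0.0009046 hr
W = Wq + 1/μ = 0.0009046 + 0.03654 = 0.03744 hr

Final: 0.03744 hr


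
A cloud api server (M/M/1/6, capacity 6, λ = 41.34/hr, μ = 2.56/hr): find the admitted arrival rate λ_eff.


ρ = 16.1484; P_K = (1−ρ)ρ^6/(1−ρ^7) = 0.938075
λ_eff = λ(1 − P_K) = 41.34·(1 − 0.938075) = 41.34·0.061925 = 2.5600 /hr

Final: 2.5600 /hr


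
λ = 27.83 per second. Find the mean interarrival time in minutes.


Mean interarrival time = 1/λ = 1/27.83 second = 0.03593 second
In minutes: 0.03593 × 0.0166667 = 0.0005989 min

Final: 0.0005989 min


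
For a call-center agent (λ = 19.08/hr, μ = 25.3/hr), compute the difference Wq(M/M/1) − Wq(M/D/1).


ρ = 19.08/25.3 = 0.7542
Wq(M/M/1) = ρ/(μ−λ) = 0.7542/6.22 = 0.12125 hr
Wq(M/D/1) = ρ/(2(μ−λ)) = 0.06062 hr
Savings = 0.12125 − 0.06062 = 0.06062 hr

Final: 0.06062 hr


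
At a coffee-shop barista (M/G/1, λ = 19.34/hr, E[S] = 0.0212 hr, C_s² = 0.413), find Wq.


ρ = λ·E[S] = 19.34·0.0212 = 0.4100
E[S²] = E[S]²(1+C_s²) = 0.0212²·(1+0.413) = 0.0006351
Wq = λ·E[S²]/(2(1−ρ)) = 19.34·0.0006351/(2·0.5900) = 0.01041 hr

Final: 0.01041 hr


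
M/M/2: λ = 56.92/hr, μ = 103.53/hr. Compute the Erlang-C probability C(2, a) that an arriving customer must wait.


a = λ/μ = 0.5498; ρ = a/2 = 0.2749
P₀ = 0.568755 (from M/M/c formula)
C(c,a) = [a^c/(c!(1−ρ))]·P₀ = [0.30227/(2·0.7251)]·0.568755
= 0.20843·0.568755 = 0.118548

Final: 0.118548


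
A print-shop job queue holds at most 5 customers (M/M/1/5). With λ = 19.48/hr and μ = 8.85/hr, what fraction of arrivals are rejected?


ρ = λ/μ = 19.48/8.85 = 2.2011
P_K = (1−ρ)ρ^K/(1−ρ^(K+1)) = (-1.2011·51.668804)/(1 − 113.729752)
= -62.060948/-112.729752 = 0.550529

Final: 0.550529


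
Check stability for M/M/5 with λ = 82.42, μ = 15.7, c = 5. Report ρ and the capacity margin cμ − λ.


Total capacity cμ = 5·15.7 = 78.50/hr
ρ = λ/(cμ) = 82.42/78.50 = 1.0499
Stable ⇔ ρ < 1: NO
Spare capacity = cμ − λ = 78.50 − 82.42 = -3.92/hr

Final: ρ = 1.0499; unstable; margin = -3.92/hr


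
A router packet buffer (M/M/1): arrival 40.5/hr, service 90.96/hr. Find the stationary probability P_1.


ρ = 40.5/90.96 = 0.4453
P_n = (1−ρ)·ρ^n = (1 − 0.4453)·0.4453^1 = 0.5547·0.445251 = 0.247003

Final: 0.247003


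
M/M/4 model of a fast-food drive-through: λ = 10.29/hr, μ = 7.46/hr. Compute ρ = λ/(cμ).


ρ = λ/(cμ) = 10.29/(4·7.46) = 10.29/29.84 = 0.3448

Final: 0.3448


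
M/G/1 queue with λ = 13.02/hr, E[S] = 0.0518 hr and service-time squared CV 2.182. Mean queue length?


ρ = λ·E[S] = 13.02·0.0518 = 0.6744
Lq = ρ²(1+C_s²)/(2(1−ρ)) = 0.4549·(1+2.182)/(2·0.3256)
= 0.4549·3.1820/0.6511 = 2.22288

Final: 2.22288


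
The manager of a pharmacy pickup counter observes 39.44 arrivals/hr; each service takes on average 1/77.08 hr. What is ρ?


ρ = λ/μ = 39.44/77.08 = 0.5117

Final: 0.5117


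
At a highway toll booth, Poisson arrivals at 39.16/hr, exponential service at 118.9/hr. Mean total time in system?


W = 1/(μ−λ) = 1/(118.9 − 39.16) = 1/79.74 = 0.01254 hr

Final: 0.01254 hr


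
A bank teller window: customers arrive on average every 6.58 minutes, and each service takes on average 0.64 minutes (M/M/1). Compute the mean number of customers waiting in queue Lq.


λ = 60/6.58 = 9.1185 /hr
μ = 60/0.64 = 93.7500 /hr
ρ = λ/μ = 9.1185/93.7500 = 0.09726
Lq = ρ²/(1−ρ) = 0.009460/0.9027 = 0.01048

Final: 0.01048


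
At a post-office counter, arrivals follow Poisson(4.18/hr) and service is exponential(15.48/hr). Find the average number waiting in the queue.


ρ = 4.18/15.48 = 0.2700
Lq = ρ²/(1−ρ) = 0.07291/0.7300 = 0.09989

Final: 0.09989


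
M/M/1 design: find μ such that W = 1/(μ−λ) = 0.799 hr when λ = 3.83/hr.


W = 1/(μ−λ) ⇒ μ − λ = 1/W = 1/0.799 = 1.2516
μ = λ + 1/W = 3.83 + 1.2516 = 5.0816 per hr

Final: 5.0816 /hr


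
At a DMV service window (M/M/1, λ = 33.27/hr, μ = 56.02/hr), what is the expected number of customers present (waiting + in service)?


ρ = λ/μ = 33.27/56.02 = 0.5939
L = ρ/(1−ρ) = 0.5939/(1 − 0.5939) = 0.5939/0.4061 = 1.4624

Final: 1.4624


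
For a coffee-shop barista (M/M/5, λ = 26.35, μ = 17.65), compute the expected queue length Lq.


a = λ/μ = 1.4929; ρ = a/5 = 0.2986
P₀ = 0.224367
Lq = P₀·a^c·ρ / (c!·(1−ρ)²) = 0.224367·7.41617·0.2986/(120·0.49199)
= 0.008415

Final: 0.008415


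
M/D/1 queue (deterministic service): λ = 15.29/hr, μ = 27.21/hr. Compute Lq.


ρ = 15.29/27.21 = 0.5619
M/D/1: Lq = ρ²/(2(1−ρ)) = 0.3158/(2·0.4381) = 0.36040

Final: 0.36040


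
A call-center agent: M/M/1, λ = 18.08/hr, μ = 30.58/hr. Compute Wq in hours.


ρ = 18.08/30.58 = 0.5912
Wq = ρ/(μ−λ) = 0.5912/(30.58 − 18.08) = 0.5912/12.50 = 0.04730 hr

Final: 0.04730 hr


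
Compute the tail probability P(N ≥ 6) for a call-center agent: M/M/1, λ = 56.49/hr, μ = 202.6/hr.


ρ = 56.49/202.6 = 0.2788
P(N ≥ n) = ρ^n = 0.2788^6 = 0.0004699

Final: 0.0004699


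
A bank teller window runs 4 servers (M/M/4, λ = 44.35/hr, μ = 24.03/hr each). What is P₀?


a = λ/μ = 44.35/24.03 = 1.8456; ρ = a/c = 0.4614
Σ_{k=0}^{3} a^k/k! (terms k=0..3) = 1.00000 + 1.84561 + 1.70314 + 1.04778 = 5.59652
Tail: a^4/(4!(1−ρ)) = 11.60271/(24·0.5386) = 0.89760
P₀ = 1/(5.59652 + 0.89760) = 1/6.49412 = 0.153985

Final: 0.153985


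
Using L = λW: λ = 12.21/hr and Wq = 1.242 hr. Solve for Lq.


Lq = λWq = 12.21·1.242 = 15.1648

Final: 15.1648


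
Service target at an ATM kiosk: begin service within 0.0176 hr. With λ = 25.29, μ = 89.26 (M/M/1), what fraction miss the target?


ρ = 25.29/89.26 = 0.2833
P(Wq > t) = ρ·e^{−(μ−λ)t} = 0.2833·e^{−1.1259}
= 0.2833·0.324369 = 0.091903

Final: 0.091903


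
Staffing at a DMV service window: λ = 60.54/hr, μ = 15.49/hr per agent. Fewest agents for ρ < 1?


Stability requires cμ > λ ⇔ c > λ/μ.
λ/μ = 60.54/15.49 = 3.9083
Minimum integer c = ⌊3.9083⌋ + 1 = 4
Check: 4·15.49 = 61.96 > 60.54, while 3·15.49 = 46.47 ≤ 60.54

Final: 4 servers


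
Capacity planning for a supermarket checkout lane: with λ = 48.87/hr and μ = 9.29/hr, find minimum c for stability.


Stability requires cμ > λ ⇔ c > λ/μ.
λ/μ = 48.87/9.29 = 5.2605
Minimum integer c = ⌊5.2605⌋ + 1 = 6
Check: 6·9.29 = 55.74 > 48.87, while 5·9.29 = 46.45 ≤ 48.87

Final: 6 servers


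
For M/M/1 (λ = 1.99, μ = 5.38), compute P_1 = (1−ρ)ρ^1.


ρ = 1.99/5.38 = 0.3699
P_n = (1−ρ)·ρ^n = (1 − 0.3699)·0.3699^1 = 0.6301·0.369888 = 0.233071

Final: 0.233071


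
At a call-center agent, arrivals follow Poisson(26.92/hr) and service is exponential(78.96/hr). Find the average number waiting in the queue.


ρ = 26.92/78.96 = 0.3409
Lq = ρ²/(1−ρ) = 0.1162/0.6591 = 0.1764

Final: 0.1764


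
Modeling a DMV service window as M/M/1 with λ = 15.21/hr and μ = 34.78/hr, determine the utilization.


ρ = λ/μ = 15.21/34.78 = 0.4373

Final: 0.4373


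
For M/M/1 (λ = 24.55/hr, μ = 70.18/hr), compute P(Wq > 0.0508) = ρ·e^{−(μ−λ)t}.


ρ = 24.55/70.18 = 0.3498
P(Wq > t) = ρ·e^{−(μ−λ)t} = 0.3498·e^{−2.3180}
= 0.3498·0.098470 = 0.034446

Final: 0.034446


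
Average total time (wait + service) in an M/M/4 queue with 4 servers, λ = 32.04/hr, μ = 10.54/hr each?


a = 3.0398; ρ = 0.7600; P₀ = 0.035506
Lq = P₀·a^c·ρ/(c!(1−ρ)²) = 1.66621
Wq = Lq/λ = 1.66621/32.04 = 0.05200 hr
W = Wq + 1/μ = 0.05200 + 0.09488 = 0.14688 hr

Final: 0.14688 hr


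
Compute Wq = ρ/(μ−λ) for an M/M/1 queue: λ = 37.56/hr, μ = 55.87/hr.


ρ = 37.56/55.87 = 0.6723
Wq = ρ/(μ−λ) = 0.6723/(55.87 − 37.56) = 0.6723/18.31 = 0.03672 hr

Final: 0.03672 hr


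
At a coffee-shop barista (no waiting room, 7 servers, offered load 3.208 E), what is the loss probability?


B(c,a) = (a^c/c!) / Σ_{k=0}^{c} a^k/k!
a^7/7! = 0.693761
Σ terms (k=0..7): 1.00000 + 3.20800 + 5.14563 + 5.50240 + 4.41292 + 2.83133 + 1.51382 + 0.69376 = 24.307859
B = 0.693761/24.307859 = 0.028541

Final: 0.028541


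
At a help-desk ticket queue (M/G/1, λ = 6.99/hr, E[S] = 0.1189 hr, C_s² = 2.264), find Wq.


ρ = λ·E[S] = 6.99·0.1189 = 0.8311
E[S²] = E[S]²(1+C_s²) = 0.1189²·(1+2.264) = 0.046144
Wq = λ·E[S²]/(2(1−ρ)) = 6.99·0.046144/(2·0.1689) = 0.95490 hr

Final: 0.95490 hr


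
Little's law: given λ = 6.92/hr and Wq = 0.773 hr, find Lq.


Lq = λWq = 6.92·0.773 = 5.3492

Final: 5.3492


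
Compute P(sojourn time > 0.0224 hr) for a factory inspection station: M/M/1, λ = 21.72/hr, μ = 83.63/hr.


W ~ Exponential(μ−λ) for M/M/1.
μ − λ = 83.63 − 21.72 = 61.9100
P(W > t) = e^{−(μ−λ)t} = e^{−1.3868} = 0.249878

Final: 0.249878


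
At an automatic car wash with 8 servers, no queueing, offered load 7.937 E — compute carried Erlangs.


B(8,7.937) = 0.232068 (Erlang-B)
Carried load = a(1 − B) = 7.937·(1 − 0.232068) = 7.937·0.767932 = 6.0951 E

Final: 6.0951 Erlangs


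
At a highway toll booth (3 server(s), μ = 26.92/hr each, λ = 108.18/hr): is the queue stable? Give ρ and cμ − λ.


Total capacity cμ = 3·26.92 = 80.76/hr
ρ = λ/(cμ) = 108.18/80.76 = 1.3395
Stable ⇔ ρ < 1: NO
Spare capacity = cμ − λ = 80.76 − 108.18 = -27.42/hr

Final: ρ = 1.3395; unstable; margin = -27.42/hr


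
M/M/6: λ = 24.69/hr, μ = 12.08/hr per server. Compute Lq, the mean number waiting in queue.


a = λ/μ = 2.0439; ρ = a/6 = 0.3406
P₀ = 0.129307
Lq = P₀·a^c·ρ / (c!·(1−ρ)²) = 0.129307·72.89956·0.3406/(720·0.43475)
= 0.01026

Final: 0.01026


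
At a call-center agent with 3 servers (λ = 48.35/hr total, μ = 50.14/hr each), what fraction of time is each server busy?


ρ = λ/(cμ) = 48.35/(3·50.14) = 48.35/150.42 = 0.3214

Final: 0.3214


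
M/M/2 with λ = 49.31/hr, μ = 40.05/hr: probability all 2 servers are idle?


a = λ/μ = 49.31/40.05 = 1.2312; ρ = a/c = 0.6156
Σ_{k=0}^{1} a^k/k! (terms k=0..1) = 1.00000 + 1.23121 = 2.23121
Tail: a^2/(2!(1−ρ)) = 1.51588/(2·0.3844) = 1.97178
P₀ = 1/(2.23121 + 1.97178) = 1/4.20299 = 0.237926

Final: 0.237926


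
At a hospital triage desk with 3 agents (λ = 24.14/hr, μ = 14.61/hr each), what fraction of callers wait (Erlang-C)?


a = λ/μ = 1.6523; ρ = a/3 = 0.5508
P₀ = 0.175720 (from M/M/c formula)
C(c,a) = [a^c/(c!(1−ρ))]·P₀ = [4.51088/(6·0.4492)]·0.175720
= 1.67354·0.175720 = 0.294074

Final: 0.294074


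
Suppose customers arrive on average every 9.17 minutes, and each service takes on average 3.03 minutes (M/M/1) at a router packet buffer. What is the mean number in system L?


λ = 60/9.17 = 6.5431 /hr
μ = 60/3.03 = 19.8020 /hr
ρ = λ/μ = 6.5431/19.8020 = 0.3304
L = ρ/(1−ρ) = 0.3304/0.6696 = 0.4935

Final: 0.4935


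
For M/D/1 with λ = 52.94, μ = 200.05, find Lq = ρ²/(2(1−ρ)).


ρ = 52.94/200.05 = 0.2646
M/D/1: Lq = ρ²/(2(1−ρ)) = 0.07003/(2·0.7354) = 0.04762

Final: 0.04762


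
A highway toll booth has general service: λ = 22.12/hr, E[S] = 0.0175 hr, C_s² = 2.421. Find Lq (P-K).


ρ = λ·E[S] = 22.12·0.0175 = 0.3871
Lq = ρ²(1+C_s²)/(2(1−ρ)) = 0.1498·(1+2.421)/(2·0.6129)
= 0.1498·3.4210/1.2258 = 0.41820

Final: 0.41820
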